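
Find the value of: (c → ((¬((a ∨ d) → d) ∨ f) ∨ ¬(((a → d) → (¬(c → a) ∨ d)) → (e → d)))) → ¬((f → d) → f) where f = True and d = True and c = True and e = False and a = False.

a ∨ d = False ∨ True = True
(a ∨ d) → d = True → True = True
¬((a ∨ d) → d) = ¬True = False
¬((a ∨ d) → d) ∨ f = False ∨ True = True
a → d = False → True = True
c → a = True → False = False
¬(c → a) = ¬False = True
¬(c → a) ∨ d = True ∨ True = True
(a → d) → (¬(c → a) ∨ d) = True → True = True
e → d = False → True = True
((a → d) → (¬(c → a) ∨ d)) → (e → d) = True → True = True
¬(((a → d) → (¬(c → a) ∨ d)) → (e → d)) = ¬True = False
(¬((a ∨ d) → d) ∨ f) ∨ ¬(((a → d) → (¬(c → a) ∨ d)) → (e → d)) = True ∨ False = True
c → ((¬((a ∨ d) → d) ∨ f) ∨ ¬(((a → d) → (¬(c → a) ∨ d)) → (e → d))) = True → True = True
f → d = True → True = True
(f → d) → f = True → True = True
¬((f → d) → f) = ¬True = False
(c → ((¬((a ∨ d) → d) ∨ f) ∨ ¬(((a → d) → (¬(c → a) ∨ d)) → (e → d)))) → ¬((f → d) → f) = True → False = False

False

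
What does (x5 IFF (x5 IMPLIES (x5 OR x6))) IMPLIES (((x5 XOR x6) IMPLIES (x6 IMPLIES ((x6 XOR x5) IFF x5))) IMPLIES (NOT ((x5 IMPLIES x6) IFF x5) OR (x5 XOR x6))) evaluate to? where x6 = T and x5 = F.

T

x5 OR x6 = F OR T = T
x5 IMPLIES (x5 OR x6) = F IMPLIES T = T
x5 IFF (x5 IMPLIES (x5 OR x6)) = F IFF T = F
x5 XOR x6 = F XOR T = T
x6 XOR x5 = T XOR F = T
(x6 XOR x5) IFF x5 = T IFF F = F
x6 IMPLIES ((x6 XOR x5) IFF x5) = T IMPLIES F = F
(x5 XOR x6) IMPLIES (x6 IMPLIES ((x6 XOR x5) IFF x5)) = T IMPLIES F = F
x5 IMPLIES x6 = F IMPLIES T = T
(x5 IMPLIES x6) IFF x5 = T IFF F = F
NOT ((x5 IMPLIES x6) IFF x5) = NOT F = T
x5 XOR x6 = F XOR T = T
NOT ((x5 IMPLIES x6) IFF x5) OR (x5 XOR x6) = T OR T = T
((x5 XOR x6) IMPLIES (x6 IMPLIES ((x6 XOR x5) IFF x5))) IMPLIES (NOT ((x5 IMPLIES x6) IFF x5) OR (x5 XOR x6)) = F IMPLIES T = T
(x5 IFF (x5 IMPLIES (x5 OR x6))) IMPLIES (((x5 XOR x6) IMPLIES (x6 IMPLIES ((x6 XOR x5) IFF x5))) IMPLIES (NOT ((x5 IMPLIES x6) IFF x5) OR (x5 XOR x6))) = F IMPLIES T = T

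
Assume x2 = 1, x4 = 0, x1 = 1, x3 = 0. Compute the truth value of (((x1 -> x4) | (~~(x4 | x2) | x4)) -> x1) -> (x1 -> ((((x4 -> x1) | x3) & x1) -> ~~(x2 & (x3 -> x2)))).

1

x1 -> x4 = 1 -> 0 = 0
x4 | x2 = 0 | 1 = 1
~(x4 | x2) = ~1 = 0
~~(x4 | x2) = ~0 = 1
~~(x4 | x2) | x4 = 1 | 0 = 1
(x1 -> x4) | (~~(x4 | x2) | x4) = 0 | 1 = 1
((x1 -> x4) | (~~(x4 | x2) | x4)) -> x1 = 1 -> 1 = 1
x4 -> x1 = 0 -> 1 = 1
(x4 -> x1) | x3 = 1 | 0 = 1
((x4 -> x1) | x3) & x1 = 1 & 1 = 1
x3 -> x2 = 0 -> 1 = 1
x2 & (x3 -> x2) = 1 & 1 = 1
~(x2 & (x3 -> x2)) = ~1 = 0
~~(x2 & (x3 -> x2)) = ~0 = 1
(((x4 -> x1) | x3) & x1) -> ~~(x2 & (x3 -> x2)) = 1 -> 1 = 1
x1 -> ((((x4 -> x1) | x3) & x1) -> ~~(x2 & (x3 -> x2))) = 1 -> 1 = 1
(((x1 -> x4) | (~~(x4 | x2) | x4)) -> x1) -> (x1 -> ((((x4 -> x1) | x3) & x1) -> ~~(x2 & (x3 -> x2)))) = 1 -> 1 = 1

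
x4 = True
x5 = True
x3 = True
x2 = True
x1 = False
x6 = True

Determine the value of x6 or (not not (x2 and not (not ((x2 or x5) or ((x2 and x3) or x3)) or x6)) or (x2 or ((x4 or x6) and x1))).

x2 or x5 = True or True = True
x2 and x3 = True and True = True
(x2 and x3) or x3 = True or True = True
(x2 or x5) or ((x2 and x3) or x3) = True or True = True
not ((x2 or x5) or ((x2 and x3) or x3)) = not True = False
not ((x2 or x5) or ((x2 and x3) or x3)) or x6 = False or True = True
not (not ((x2 or x5) or ((x2 and x3) or x3)) or x6) = not True = False
x2 and not (not ((x2 or x5) or ((x2 and x3) or x3)) or x6) = True and False = False
not (x2 and not (not ((x2 or x5) or ((x2 and x3) or x3)) or x6)) = not False = True
not not (x2 and not (not ((x2 or x5) or ((x2 and x3) or x3)) or x6)) = not True = False
x4 or x6 = True or True = True
(x4 or x6) and x1 = True and False = False
x2 or ((x4 or x6) and x1) = True or False = True
not not (x2 and not (not ((x2 or x5) or ((x2 and x3) or x3)) or x6)) or (x2 or ((x4 or x6) and x1)) = False or True = True
x6 or (not not (x2 and not (not ((x2 or x5) or ((x2 and x3) or x3)) or x6)) or (x2 or ((x4 or x6) and x1))) = True or True = True

True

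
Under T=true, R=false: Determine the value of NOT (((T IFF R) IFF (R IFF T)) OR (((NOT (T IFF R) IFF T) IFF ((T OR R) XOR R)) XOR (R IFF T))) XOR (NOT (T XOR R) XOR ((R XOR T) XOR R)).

Substituting T=true, R=false:
T IFF R = true IFF false = false
R IFF T = false IFF true = false
(T IFF R) IFF (R IFF T) = false IFF false = true
T IFF R = true IFF false = false
NOT (T IFF R) = NOT false = true
NOT (T IFF R) IFF T = true IFF true = true
T OR R = true OR false = true
(T OR R) XOR R = true XOR false = true
(NOT (T IFF R) IFF T) IFF ((T OR R) XOR R) = true IFF true = true
R IFF T = false IFF true = false
((NOT (T IFF R) IFF T) IFF ((T OR R) XOR R)) XOR (R IFF T) = true XOR false = true
((T IFF R) IFF (R IFF T)) OR (((NOT (T IFF R) IFF T) IFF ((T OR R) XOR R)) XOR (R IFF T)) = true OR true = true
NOT (((T IFF R) IFF (R IFF T)) OR (((NOT (T IFF R) IFF T) IFF ((T OR R) XOR R)) XOR (R IFF T))) = NOT true = false
T XOR R = true XOR false = true
NOT (T XOR R) = NOT true = false
R XOR T = false XOR true = true
(R XOR T) XOR R = true XOR false = true
NOT (T XOR R) XOR ((R XOR T) XOR R) = false XOR true = true
NOT (((T IFF R) IFF (R IFF T)) OR (((NOT (T IFF R) IFF T) IFF ((T OR R) XOR R)) XOR (R IFF T))) XOR (NOT (T XOR R) XOR ((R XOR T) XOR R)) = false XOR true = true

true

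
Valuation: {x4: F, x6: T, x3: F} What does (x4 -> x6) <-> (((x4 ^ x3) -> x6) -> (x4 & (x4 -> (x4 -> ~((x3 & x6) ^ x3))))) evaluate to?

x4 -> x6 = F -> T = T
x4 ^ x3 = F ^ F = F
(x4 ^ x3) -> x6 = F -> T = T
x3 & x6 = F & T = F
(x3 & x6) ^ x3 = F ^ F = F
~((x3 & x6) ^ x3) = ~F = T
x4 -> ~((x3 & x6) ^ x3) = F -> T = T
x4 -> (x4 -> ~((x3 & x6) ^ x3)) = F -> T = T
x4 & (x4 -> (x4 -> ~((x3 & x6) ^ x3))) = F & T = F
((x4 ^ x3) -> x6) -> (x4 & (x4 -> (x4 -> ~((x3 & x6) ^ x3)))) = T -> F = F
(x4 -> x6) <-> (((x4 ^ x3) -> x6) -> (x4 & (x4 -> (x4 -> ~((x3 & x6) ^ x3))))) = T <-> F = F

F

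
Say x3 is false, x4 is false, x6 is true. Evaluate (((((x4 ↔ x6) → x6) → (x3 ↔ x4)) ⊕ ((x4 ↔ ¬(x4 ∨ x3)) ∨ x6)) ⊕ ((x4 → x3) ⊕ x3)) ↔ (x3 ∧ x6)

False

x4 ↔ x6 = False ↔ True = False
(x4 ↔ x6) → x6 = False → True = True
x3 ↔ x4 = False ↔ False = True
((x4 ↔ x6) → x6) → (x3 ↔ x4) = True → True = True
x4 ∨ x3 = False ∨ False = False
¬(x4 ∨ x3) = ¬False = True
x4 ↔ ¬(x4 ∨ x3) = False ↔ True = False
(x4 ↔ ¬(x4 ∨ x3)) ∨ x6 = False ∨ True = True
(((x4 ↔ x6) → x6) → (x3 ↔ x4)) ⊕ ((x4 ↔ ¬(x4 ∨ x3)) ∨ x6) = True ⊕ True = False
x4 → x3 = False → False = True
(x4 → x3) ⊕ x3 = True ⊕ False = True
((((x4 ↔ x6) → x6) → (x3 ↔ x4)) ⊕ ((x4 ↔ ¬(x4 ∨ x3)) ∨ x6)) ⊕ ((x4 → x3) ⊕ x3) = False ⊕ True = True
x3 ∧ x6 = False ∧ True = False
(((((x4 ↔ x6) → x6) → (x3 ↔ x4)) ⊕ ((x4 ↔ ¬(x4 ∨ x3)) ∨ x6)) ⊕ ((x4 → x3) ⊕ x3)) ↔ (x3 ∧ x6) = True ↔ False = False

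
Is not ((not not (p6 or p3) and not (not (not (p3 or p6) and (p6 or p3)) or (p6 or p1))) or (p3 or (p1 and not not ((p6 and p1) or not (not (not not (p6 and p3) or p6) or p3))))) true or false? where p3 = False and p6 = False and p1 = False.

True

p6 or p3 = False or False = False
not (p6 or p3) = not False = True
not not (p6 or p3) = not True = False
p3 or p6 = False or False = False
not (p3 or p6) = not False = True
p6 or p3 = False or False = False
not (p3 or p6) and (p6 or p3) = True and False = False
not (not (p3 or p6) and (p6 or p3)) = not False = True
p6 or p1 = False or False = False
not (not (p3 or p6) and (p6 or p3)) or (p6 or p1) = True or False = True
not (not (not (p3 or p6) and (p6 or p3)) or (p6 or p1)) = not True = False
not not (p6 or p3) and not (not (not (p3 or p6) and (p6 or p3)) or (p6 or p1)) = False and False = False
p6 and p1 = False and False = False
p6 and p3 = False and False = False
not (p6 and p3) = not False = True
not not (p6 and p3) = not True = False
not not (p6 and p3) or p6 = False or False = False
not (not not (p6 and p3) or p6) = not False = True
not (not not (p6 and p3) or p6) or p3 = True or False = True
not (not (not not (p6 and p3) or p6) or p3) = not True = False
(p6 and p1) or not (not (not not (p6 and p3) or p6) or p3) = False or False = False
not ((p6 and p1) or not (not (not not (p6 and p3) or p6) or p3)) = not False = True
not not ((p6 and p1) or not (not (not not (p6 and p3) or p6) or p3)) = not True = False
p1 and not not ((p6 and p1) or not (not (not not (p6 and p3) or p6) or p3)) = False and False = False
p3 or (p1 and not not ((p6 and p1) or not (not (not not (p6 and p3) or p6) or p3))) = False or False = False
(not not (p6 or p3) and not (not (not (p3 or p6) and (p6 or p3)) or (p6 or p1))) or (p3 or (p1 and not not ((p6 and p1) or not (not (not not (p6 and p3) or p6) or p3)))) = False or False = False
not ((not not (p6 or p3) and not (not (not (p3 or p6) and (p6 or p3)) or (p6 or p1))) or (p3 or (p1 and not not ((p6 and p1) or not (not (not not (p6 and p3) or p6) or p3))))) = not False = True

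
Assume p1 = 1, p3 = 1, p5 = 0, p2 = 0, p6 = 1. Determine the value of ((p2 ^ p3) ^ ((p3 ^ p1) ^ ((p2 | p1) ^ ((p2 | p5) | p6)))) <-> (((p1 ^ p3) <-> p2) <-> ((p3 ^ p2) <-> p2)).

p2 ^ p3 = 0 ^ 1 = 1
p3 ^ p1 = 1 ^ 1 = 0
p2 | p1 = 0 | 1 = 1
p2 | p5 = 0 | 0 = 0
(p2 | p5) | p6 = 0 | 1 = 1
(p2 | p1) ^ ((p2 | p5) | p6) = 1 ^ 1 = 0
(p3 ^ p1) ^ ((p2 | p1) ^ ((p2 | p5) | p6)) = 0 ^ 0 = 0
(p2 ^ p3) ^ ((p3 ^ p1) ^ ((p2 | p1) ^ ((p2 | p5) | p6))) = 1 ^ 0 = 1
p1 ^ p3 = 1 ^ 1 = 0
(p1 ^ p3) <-> p2 = 0 <-> 0 = 1
p3 ^ p2 = 1 ^ 0 = 1
(p3 ^ p2) <-> p2 = 1 <-> 0 = 0
((p1 ^ p3) <-> p2) <-> ((p3 ^ p2) <-> p2) = 1 <-> 0 = 0
((p2 ^ p3) ^ ((p3 ^ p1) ^ ((p2 | p1) ^ ((p2 | p5) | p6)))) <-> (((p1 ^ p3) <-> p2) <-> ((p3 ^ p2) <-> p2)) = 1 <-> 0 = 0

0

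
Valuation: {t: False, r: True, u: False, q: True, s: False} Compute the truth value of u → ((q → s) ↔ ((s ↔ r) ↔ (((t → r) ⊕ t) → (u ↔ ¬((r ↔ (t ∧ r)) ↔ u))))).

q → s = True → False = False
s ↔ r = False ↔ True = False
t → r = False → True = True
(t → r) ⊕ t = True ⊕ False = True
t ∧ r = False ∧ True = False
r ↔ (t ∧ r) = True ↔ False = False
(r ↔ (t ∧ r)) ↔ u = False ↔ False = True
¬((r ↔ (t ∧ r)) ↔ u) = ¬True = False
u ↔ ¬((r ↔ (t ∧ r)) ↔ u) = False ↔ False = True
((t → r) ⊕ t) → (u ↔ ¬((r ↔ (t ∧ r)) ↔ u)) = True → True = True
(s ↔ r) ↔ (((t → r) ⊕ t) → (u ↔ ¬((r ↔ (t ∧ r)) ↔ u))) = False ↔ True = False
(q → s) ↔ ((s ↔ r) ↔ (((t → r) ⊕ t) → (u ↔ ¬((r ↔ (t ∧ r)) ↔ u)))) = False ↔ False = True
u → ((q → s) ↔ ((s ↔ r) ↔ (((t → r) ⊕ t) → (u ↔ ¬((r ↔ (t ∧ r)) ↔ u))))) = False → True = True

True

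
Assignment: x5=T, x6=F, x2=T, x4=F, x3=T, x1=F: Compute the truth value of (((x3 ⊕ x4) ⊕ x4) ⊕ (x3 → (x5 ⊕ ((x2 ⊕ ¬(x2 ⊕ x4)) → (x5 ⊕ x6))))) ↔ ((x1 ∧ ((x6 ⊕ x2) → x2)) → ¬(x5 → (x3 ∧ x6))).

T

x3 ⊕ x4 = T ⊕ F = T
(x3 ⊕ x4) ⊕ x4 = T ⊕ F = T
x2 ⊕ x4 = T ⊕ F = T
¬(x2 ⊕ x4) = ¬T = F
x2 ⊕ ¬(x2 ⊕ x4) = T ⊕ F = T
x5 ⊕ x6 = T ⊕ F = T
(x2 ⊕ ¬(x2 ⊕ x4)) → (x5 ⊕ x6) = T → T = T
x5 ⊕ ((x2 ⊕ ¬(x2 ⊕ x4)) → (x5 ⊕ x6)) = T ⊕ T = F
x3 → (x5 ⊕ ((x2 ⊕ ¬(x2 ⊕ x4)) → (x5 ⊕ x6))) = T → F = F
((x3 ⊕ x4) ⊕ x4) ⊕ (x3 → (x5 ⊕ ((x2 ⊕ ¬(x2 ⊕ x4)) → (x5 ⊕ x6)))) = T ⊕ F = T
x6 ⊕ x2 = F ⊕ T = T
(x6 ⊕ x2) → x2 = T → T = T
x1 ∧ ((x6 ⊕ x2) → x2) = F ∧ T = F
x3 ∧ x6 = T ∧ F = F
x5 → (x3 ∧ x6) = T → F = F
¬(x5 → (x3 ∧ x6)) = ¬F = T
(x1 ∧ ((x6 ⊕ x2) → x2)) → ¬(x5 → (x3 ∧ x6)) = F → T = T
(((x3 ⊕ x4) ⊕ x4) ⊕ (x3 → (x5 ⊕ ((x2 ⊕ ¬(x2 ⊕ x4)) → (x5 ⊕ x6))))) ↔ ((x1 ∧ ((x6 ⊕ x2) → x2)) → ¬(x5 → (x3 ∧ x6))) = T ↔ T = T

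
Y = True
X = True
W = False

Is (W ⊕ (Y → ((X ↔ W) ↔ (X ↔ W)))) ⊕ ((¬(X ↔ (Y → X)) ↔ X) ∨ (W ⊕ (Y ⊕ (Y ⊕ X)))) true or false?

X ↔ W = True ↔ False = False
X ↔ W = True ↔ False = False
(X ↔ W) ↔ (X ↔ W) = False ↔ False = True
Y → ((X ↔ W) ↔ (X ↔ W)) = True → True = True
W ⊕ (Y → ((X ↔ W) ↔ (X ↔ W))) = False ⊕ True = True
Y → X = True → True = True
X ↔ (Y → X) = True ↔ True = True
¬(X ↔ (Y → X)) = ¬True = False
¬(X ↔ (Y → X)) ↔ X = False ↔ True = False
Y ⊕ X = True ⊕ True = False
Y ⊕ (Y ⊕ X) = True ⊕ False = True
W ⊕ (Y ⊕ (Y ⊕ X)) = False ⊕ True = True
(¬(X ↔ (Y → X)) ↔ X) ∨ (W ⊕ (Y ⊕ (Y ⊕ X))) = False ∨ True = True
(W ⊕ (Y → ((X ↔ W) ↔ (X ↔ W)))) ⊕ ((¬(X ↔ (Y → X)) ↔ X) ∨ (W ⊕ (Y ⊕ (Y ⊕ X)))) = True ⊕ True = False

False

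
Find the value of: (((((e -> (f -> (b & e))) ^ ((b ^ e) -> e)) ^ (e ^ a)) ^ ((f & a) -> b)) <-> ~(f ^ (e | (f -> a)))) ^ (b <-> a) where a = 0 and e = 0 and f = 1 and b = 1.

1

b & e = 1 & 0 = 0
f -> (b & e) = 1 -> 0 = 0
e -> (f -> (b & e)) = 0 -> 0 = 1
b ^ e = 1 ^ 0 = 1
(b ^ e) -> e = 1 -> 0 = 0
(e -> (f -> (b & e))) ^ ((b ^ e) -> e) = 1 ^ 0 = 1
e ^ a = 0 ^ 0 = 0
((e -> (f -> (b & e))) ^ ((b ^ e) -> e)) ^ (e ^ a) = 1 ^ 0 = 1
f & a = 1 & 0 = 0
(f & a) -> b = 0 -> 1 = 1
(((e -> (f -> (b & e))) ^ ((b ^ e) -> e)) ^ (e ^ a)) ^ ((f & a) -> b) = 1 ^ 1 = 0
f -> a = 1 -> 0 = 0
e | (f -> a) = 0 | 0 = 0
f ^ (e | (f -> a)) = 1 ^ 0 = 1
~(f ^ (e | (f -> a))) = ~1 = 0
((((e -> (f -> (b & e))) ^ ((b ^ e) -> e)) ^ (e ^ a)) ^ ((f & a) -> b)) <-> ~(f ^ (e | (f -> a))) = 0 <-> 0 = 1
b <-> a = 1 <-> 0 = 0
(((((e -> (f -> (b & e))) ^ ((b ^ e) -> e)) ^ (e ^ a)) ^ ((f & a) -> b)) <-> ~(f ^ (e | (f -> a)))) ^ (b <-> a) = 1 ^ 0 = 1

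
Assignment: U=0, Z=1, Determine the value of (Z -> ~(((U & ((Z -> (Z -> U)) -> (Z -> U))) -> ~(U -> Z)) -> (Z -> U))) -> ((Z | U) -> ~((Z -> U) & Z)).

Substituting U=0, Z=1:
Z -> U = 1 -> 0 = 0
Z -> (Z -> U) = 1 -> 0 = 0
Z -> U = 1 -> 0 = 0
(Z -> (Z -> U)) -> (Z -> U) = 0 -> 0 = 1
U & ((Z -> (Z -> U)) -> (Z -> U)) = 0 & 1 = 0
U -> Z = 0 -> 1 = 1
~(U -> Z) = ~1 = 0
(U & ((Z -> (Z -> U)) -> (Z -> U))) -> ~(U -> Z) = 0 -> 0 = 1
Z -> U = 1 -> 0 = 0
((U & ((Z -> (Z -> U)) -> (Z -> U))) -> ~(U -> Z)) -> (Z -> U) = 1 -> 0 = 0
~(((U & ((Z -> (Z -> U)) -> (Z -> U))) -> ~(U -> Z)) -> (Z -> U)) = ~0 = 1
Z -> ~(((U & ((Z -> (Z -> U)) -> (Z -> U))) -> ~(U -> Z)) -> (Z -> U)) = 1 -> 1 = 1
Z | U = 1 | 0 = 1
Z -> U = 1 -> 0 = 0
(Z -> U) & Z = 0 & 1 = 0
~((Z -> U) & Z) = ~0 = 1
(Z | U) -> ~((Z -> U) & Z) = 1 -> 1 = 1
(Z -> ~(((U & ((Z -> (Z -> U)) -> (Z -> U))) -> ~(U -> Z)) -> (Z -> U))) -> ((Z | U) -> ~((Z -> U) & Z)) = 1 -> 1 = 1

1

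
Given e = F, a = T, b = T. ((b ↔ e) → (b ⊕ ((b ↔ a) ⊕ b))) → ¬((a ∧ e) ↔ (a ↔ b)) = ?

T

b ↔ e = T ↔ F = F
b ↔ a = T ↔ T = T
(b ↔ a) ⊕ b = T ⊕ T = F
b ⊕ ((b ↔ a) ⊕ b) = T ⊕ F = T
(b ↔ e) → (b ⊕ ((b ↔ a) ⊕ b)) = F → T = T
a ∧ e = T ∧ F = F
a ↔ b = T ↔ T = T
(a ∧ e) ↔ (a ↔ b) = F ↔ T = F
¬((a ∧ e) ↔ (a ↔ b)) = ¬F = T
((b ↔ e) → (b ⊕ ((b ↔ a) ⊕ b))) → ¬((a ∧ e) ↔ (a ↔ b)) = T → T = T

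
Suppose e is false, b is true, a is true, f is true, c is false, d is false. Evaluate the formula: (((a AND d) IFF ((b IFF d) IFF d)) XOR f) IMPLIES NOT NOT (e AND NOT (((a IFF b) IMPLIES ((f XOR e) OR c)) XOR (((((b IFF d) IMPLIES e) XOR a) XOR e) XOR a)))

a AND d = T AND F = F
b IFF d = T IFF F = F
(b IFF d) IFF d = F IFF F = T
(a AND d) IFF ((b IFF d) IFF d) = F IFF T = F
((a AND d) IFF ((b IFF d) IFF d)) XOR f = F XOR T = T
a IFF b = T IFF T = T
f XOR e = T XOR F = T
(f XOR e) OR c = T OR F = T
(a IFF b) IMPLIES ((f XOR e) OR c) = T IMPLIES T = T
b IFF d = T IFF F = F
(b IFF d) IMPLIES e = F IMPLIES F = T
((b IFF d) IMPLIES e) XOR a = T XOR T = F
(((b IFF d) IMPLIES e) XOR a) XOR e = F XOR F = F
((((b IFF d) IMPLIES e) XOR a) XOR e) XOR a = F XOR T = T
((a IFF b) IMPLIES ((f XOR e) OR c)) XOR (((((b IFF d) IMPLIES e) XOR a) XOR e) XOR a) = T XOR T = F
NOT (((a IFF b) IMPLIES ((f XOR e) OR c)) XOR (((((b IFF d) IMPLIES e) XOR a) XOR e) XOR a)) = NOT F = T
e AND NOT (((a IFF b) IMPLIES ((f XOR e) OR c)) XOR (((((b IFF d) IMPLIES e) XOR a) XOR e) XOR a)) = F AND T = F
NOT (e AND NOT (((a IFF b) IMPLIES ((f XOR e) OR c)) XOR (((((b IFF d) IMPLIES e) XOR a) XOR e) XOR a))) = NOT F = T
NOT NOT (e AND NOT (((a IFF b) IMPLIES ((f XOR e) OR c)) XOR (((((b IFF d) IMPLIES e) XOR a) XOR e) XOR a))) = NOT T = F
(((a AND d) IFF ((b IFF d) IFF d)) XOR f) IMPLIES NOT NOT (e AND NOT (((a IFF b) IMPLIES ((f XOR e) OR c)) XOR (((((b IFF d) IMPLIES e) XOR a) XOR e) XOR a))) = T IMPLIES F = F

F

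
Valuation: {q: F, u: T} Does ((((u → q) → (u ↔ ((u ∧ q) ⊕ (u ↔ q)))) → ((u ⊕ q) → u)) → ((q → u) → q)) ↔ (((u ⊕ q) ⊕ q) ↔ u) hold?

u → q = T → F = F
u ∧ q = T ∧ F = F
u ↔ q = T ↔ F = F
(u ∧ q) ⊕ (u ↔ q) = F ⊕ F = F
u ↔ ((u ∧ q) ⊕ (u ↔ q)) = T ↔ F = F
(u → q) → (u ↔ ((u ∧ q) ⊕ (u ↔ q))) = F → F = T
u ⊕ q = T ⊕ F = T
(u ⊕ q) → u = T → T = T
((u → q) → (u ↔ ((u ∧ q) ⊕ (u ↔ q)))) → ((u ⊕ q) → u) = T → T = T
q → u = F → T = T
(q → u) → q = T → F = F
(((u → q) → (u ↔ ((u ∧ q) ⊕ (u ↔ q)))) → ((u ⊕ q) → u)) → ((q → u) → q) = T → F = F
u ⊕ q = T ⊕ F = T
(u ⊕ q) ⊕ q = T ⊕ F = T
((u ⊕ q) ⊕ q) ↔ u = T ↔ T = T
((((u → q) → (u ↔ ((u ∧ q) ⊕ (u ↔ q)))) → ((u ⊕ q) → u)) → ((q → u) → q)) ↔ (((u ⊕ q) ⊕ q) ↔ u) = F ↔ T = F

F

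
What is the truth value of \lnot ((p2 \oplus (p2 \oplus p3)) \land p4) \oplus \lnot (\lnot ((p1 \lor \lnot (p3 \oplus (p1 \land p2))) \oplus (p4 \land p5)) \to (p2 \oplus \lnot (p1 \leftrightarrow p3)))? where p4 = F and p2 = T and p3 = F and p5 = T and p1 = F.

p2 \oplus p3 = T \oplus F = T
p2 \oplus (p2 \oplus p3) = T \oplus T = F
(p2 \oplus (p2 \oplus p3)) \land p4 = F \land F = F
\lnot ((p2 \oplus (p2 \oplus p3)) \land p4) = \lnot F = T
p1 \land p2 = F \land T = F
p3 \oplus (p1 \land p2) = F \oplus F = F
\lnot (p3 \oplus (p1 \land p2)) = \lnot F = T
p1 \lor \lnot (p3 \oplus (p1 \land p2)) = F \lor T = T
p4 \land p5 = F \land T = F
(p1 \lor \lnot (p3 \oplus (p1 \land p2))) \oplus (p4 \land p5) = T \oplus F = T
\lnot ((p1 \lor \lnot (p3 \oplus (p1 \land p2))) \oplus (p4 \land p5)) = \lnot T = F
p1 \leftrightarrow p3 = F \leftrightarrow F = T
\lnot (p1 \leftrightarrow p3) = \lnot T = F
p2 \oplus \lnot (p1 \leftrightarrow p3) = T \oplus F = T
\lnot ((p1 \lor \lnot (p3 \oplus (p1 \land p2))) \oplus (p4 \land p5)) \to (p2 \oplus \lnot (p1 \leftrightarrow p3)) = F \to T = T
\lnot (\lnot ((p1 \lor \lnot (p3 \oplus (p1 \land p2))) \oplus (p4 \land p5)) \to (p2 \oplus \lnot (p1 \leftrightarrow p3))) = \lnot T = F
\lnot ((p2 \oplus (p2 \oplus p3)) \land p4) \oplus \lnot (\lnot ((p1 \lor \lnot (p3 \oplus (p1 \land p2))) \oplus (p4 \land p5)) \to (p2 \oplus \lnot (p1 \leftrightarrow p3))) = T \oplus F = T

T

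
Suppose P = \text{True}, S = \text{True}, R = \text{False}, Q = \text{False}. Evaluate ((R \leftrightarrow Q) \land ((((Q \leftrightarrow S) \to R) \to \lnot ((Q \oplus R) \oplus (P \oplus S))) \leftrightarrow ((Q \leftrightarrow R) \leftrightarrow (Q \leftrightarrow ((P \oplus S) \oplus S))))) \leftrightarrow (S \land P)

\text{False}

R \leftrightarrow Q = \text{False} \leftrightarrow \text{False} = \text{True}
Q \leftrightarrow S = \text{False} \leftrightarrow \text{True} = \text{False}
(Q \leftrightarrow S) \to R = \text{False} \to \text{False} = \text{True}
Q \oplus R = \text{False} \oplus \text{False} = \text{False}
P \oplus S = \text{True} \oplus \text{True} = \text{False}
(Q \oplus R) \oplus (P \oplus S) = \text{False} \oplus \text{False} = \text{False}
\lnot ((Q \oplus R) \oplus (P \oplus S)) = \lnot \text{False} = \text{True}
((Q \leftrightarrow S) \to R) \to \lnot ((Q \oplus R) \oplus (P \oplus S)) = \text{True} \to \text{True} = \text{True}
Q \leftrightarrow R = \text{False} \leftrightarrow \text{False} = \text{True}
P \oplus S = \text{True} \oplus \text{True} = \text{False}
(P \oplus S) \oplus S = \text{False} \oplus \text{True} = \text{True}
Q \leftrightarrow ((P \oplus S) \oplus S) = \text{False} \leftrightarrow \text{True} = \text{False}
(Q \leftrightarrow R) \leftrightarrow (Q \leftrightarrow ((P \oplus S) \oplus S)) = \text{True} \leftrightarrow \text{False} = \text{False}
(((Q \leftrightarrow S) \to R) \to \lnot ((Q \oplus R) \oplus (P \oplus S))) \leftrightarrow ((Q \leftrightarrow R) \leftrightarrow (Q \leftrightarrow ((P \oplus S) \oplus S))) = \text{True} \leftrightarrow \text{False} = \text{False}
(R \leftrightarrow Q) \land ((((Q \leftrightarrow S) \to R) \to \lnot ((Q \oplus R) \oplus (P \oplus S))) \leftrightarrow ((Q \leftrightarrow R) \leftrightarrow (Q \leftrightarrow ((P \oplus S) \oplus S)))) = \text{True} \land \text{False} = \text{False}
S \land P = \text{True} \land \text{True} = \text{True}
((R \leftrightarrow Q) \land ((((Q \leftrightarrow S) \to R) \to \lnot ((Q \oplus R) \oplus (P \oplus S))) \leftrightarrow ((Q \leftrightarrow R) \leftrightarrow (Q \leftrightarrow ((P \oplus S) \oplus S))))) \leftrightarrow (S \land P) = \text{False} \leftrightarrow \text{True} = \text{False}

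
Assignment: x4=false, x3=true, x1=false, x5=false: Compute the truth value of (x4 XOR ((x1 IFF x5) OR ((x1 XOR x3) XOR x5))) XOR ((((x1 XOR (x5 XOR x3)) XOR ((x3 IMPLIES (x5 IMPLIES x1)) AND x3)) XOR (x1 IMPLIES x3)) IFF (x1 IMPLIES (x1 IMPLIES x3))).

false

Substituting x4=false, x3=true, x1=false, x5=false:
x1 IFF x5 = false IFF false = true
x1 XOR x3 = false XOR true = true
(x1 XOR x3) XOR x5 = true XOR false = true
(x1 IFF x5) OR ((x1 XOR x3) XOR x5) = true OR true = true
x4 XOR ((x1 IFF x5) OR ((x1 XOR x3) XOR x5)) = false XOR true = true
x5 XOR x3 = false XOR true = true
x1 XOR (x5 XOR x3) = false XOR true = true
x5 IMPLIES x1 = false IMPLIES false = true
x3 IMPLIES (x5 IMPLIES x1) = true IMPLIES true = true
(x3 IMPLIES (x5 IMPLIES x1)) AND x3 = true AND true = true
(x1 XOR (x5 XOR x3)) XOR ((x3 IMPLIES (x5 IMPLIES x1)) AND x3) = true XOR true = false
x1 IMPLIES x3 = false IMPLIES true = true
((x1 XOR (x5 XOR x3)) XOR ((x3 IMPLIES (x5 IMPLIES x1)) AND x3)) XOR (x1 IMPLIES x3) = false XOR true = true
x1 IMPLIES x3 = false IMPLIES true = true
x1 IMPLIES (x1 IMPLIES x3) = false IMPLIES true = true
(((x1 XOR (x5 XOR x3)) XOR ((x3 IMPLIES (x5 IMPLIES x1)) AND x3)) XOR (x1 IMPLIES x3)) IFF (x1 IMPLIES (x1 IMPLIES x3)) = true IFF true = true
(x4 XOR ((x1 IFF x5) OR ((x1 XOR x3) XOR x5))) XOR ((((x1 XOR (x5 XOR x3)) XOR ((x3 IMPLIES (x5 IMPLIES x1)) AND x3)) XOR (x1 IMPLIES x3)) IFF (x1 IMPLIES (x1 IMPLIES x3))) = true XOR true = false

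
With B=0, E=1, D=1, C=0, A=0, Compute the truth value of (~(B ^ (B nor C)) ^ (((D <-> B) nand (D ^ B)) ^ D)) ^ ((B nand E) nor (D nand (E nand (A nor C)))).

0

B nor C = 0 nor 0 = 1
B ^ (B nor C) = 0 ^ 1 = 1
~(B ^ (B nor C)) = ~1 = 0
D <-> B = 1 <-> 0 = 0
D ^ B = 1 ^ 0 = 1
(D <-> B) nand (D ^ B) = 0 nand 1 = 1
((D <-> B) nand (D ^ B)) ^ D = 1 ^ 1 = 0
~(B ^ (B nor C)) ^ (((D <-> B) nand (D ^ B)) ^ D) = 0 ^ 0 = 0
B nand E = 0 nand 1 = 1
A nor C = 0 nor 0 = 1
E nand (A nor C) = 1 nand 1 = 0
D nand (E nand (A nor C)) = 1 nand 0 = 1
(B nand E) nor (D nand (E nand (A nor C))) = 1 nor 1 = 0
(~(B ^ (B nor C)) ^ (((D <-> B) nand (D ^ B)) ^ D)) ^ ((B nand E) nor (D nand (E nand (A nor C)))) = 0 ^ 0 = 0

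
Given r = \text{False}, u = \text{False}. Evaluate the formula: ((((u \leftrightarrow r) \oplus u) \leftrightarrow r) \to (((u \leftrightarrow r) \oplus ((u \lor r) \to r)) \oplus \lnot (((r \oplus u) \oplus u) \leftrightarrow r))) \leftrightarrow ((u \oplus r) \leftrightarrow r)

u \leftrightarrow r = \text{False} \leftrightarrow \text{False} = \text{True}
(u \leftrightarrow r) \oplus u = \text{True} \oplus \text{False} = \text{True}
((u \leftrightarrow r) \oplus u) \leftrightarrow r = \text{True} \leftrightarrow \text{False} = \text{False}
u \leftrightarrow r = \text{False} \leftrightarrow \text{False} = \text{True}
u \lor r = \text{False} \lor \text{False} = \text{False}
(u \lor r) \to r = \text{False} \to \text{False} = \text{True}
(u \leftrightarrow r) \oplus ((u \lor r) \to r) = \text{True} \oplus \text{True} = \text{False}
r \oplus u = \text{False} \oplus \text{False} = \text{False}
(r \oplus u) \oplus u = \text{False} \oplus \text{False} = \text{False}
((r \oplus u) \oplus u) \leftrightarrow r = \text{False} \leftrightarrow \text{False} = \text{True}
\lnot (((r \oplus u) \oplus u) \leftrightarrow r) = \lnot \text{True} = \text{False}
((u \leftrightarrow r) \oplus ((u \lor r) \to r)) \oplus \lnot (((r \oplus u) \oplus u) \leftrightarrow r) = \text{False} \oplus \text{False} = \text{False}
(((u \leftrightarrow r) \oplus u) \leftrightarrow r) \to (((u \leftrightarrow r) \oplus ((u \lor r) \to r)) \oplus \lnot (((r \oplus u) \oplus u) \leftrightarrow r)) = \text{False} \to \text{False} = \text{True}
u \oplus r = \text{False} \oplus \text{False} = \text{False}
(u \oplus r) \leftrightarrow r = \text{False} \leftrightarrow \text{False} = \text{True}
((((u \leftrightarrow r) \oplus u) \leftrightarrow r) \to (((u \leftrightarrow r) \oplus ((u \lor r) \to r)) \oplus \lnot (((r \oplus u) \oplus u) \leftrightarrow r))) \leftrightarrow ((u \oplus r) \leftrightarrow r) = \text{True} \leftrightarrow \text{True} = \text{True}

\text{True}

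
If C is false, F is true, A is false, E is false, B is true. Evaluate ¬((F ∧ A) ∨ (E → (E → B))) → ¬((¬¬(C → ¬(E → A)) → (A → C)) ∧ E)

True

Substituting C=False, F=True, A=False, E=False, B=True:
F ∧ A = True ∧ False = False
E → B = False → True = True
E → (E → B) = False → True = True
(F ∧ A) ∨ (E → (E → B)) = False ∨ True = True
¬((F ∧ A) ∨ (E → (E → B))) = ¬True = False
E → A = False → False = True
¬(E → A) = ¬True = False
C → ¬(E → A) = False → False = True
¬(C → ¬(E → A)) = ¬True = False
¬¬(C → ¬(E → A)) = ¬False = True
A → C = False → False = True
¬¬(C → ¬(E → A)) → (A → C) = True → True = True
(¬¬(C → ¬(E → A)) → (A → C)) ∧ E = True ∧ False = False
¬((¬¬(C → ¬(E → A)) → (A → C)) ∧ E) = ¬False = True
¬((F ∧ A) ∨ (E → (E → B))) → ¬((¬¬(C → ¬(E → A)) → (A → C)) ∧ E) = False → True = True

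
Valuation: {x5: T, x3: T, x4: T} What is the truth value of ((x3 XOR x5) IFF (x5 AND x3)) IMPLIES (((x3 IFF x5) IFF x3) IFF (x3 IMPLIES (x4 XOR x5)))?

T

x3 XOR x5 = T XOR T = F
x5 AND x3 = T AND T = T
(x3 XOR x5) IFF (x5 AND x3) = F IFF T = F
x3 IFF x5 = T IFF T = T
(x3 IFF x5) IFF x3 = T IFF T = T
x4 XOR x5 = T XOR T = F
x3 IMPLIES (x4 XOR x5) = T IMPLIES F = F
((x3 IFF x5) IFF x3) IFF (x3 IMPLIES (x4 XOR x5)) = T IFF F = F
((x3 XOR x5) IFF (x5 AND x3)) IMPLIES (((x3 IFF x5) IFF x3) IFF (x3 IMPLIES (x4 XOR x5))) = F IMPLIES F = T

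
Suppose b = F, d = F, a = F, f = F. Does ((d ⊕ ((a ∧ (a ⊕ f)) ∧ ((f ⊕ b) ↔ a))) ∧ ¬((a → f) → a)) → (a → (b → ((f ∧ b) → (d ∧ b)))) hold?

Substituting b=F, d=F, a=F, f=F:
a ⊕ f = F ⊕ F = F
a ∧ (a ⊕ f) = F ∧ F = F
f ⊕ b = F ⊕ F = F
(f ⊕ b) ↔ a = F ↔ F = T
(a ∧ (a ⊕ f)) ∧ ((f ⊕ b) ↔ a) = F ∧ T = F
d ⊕ ((a ∧ (a ⊕ f)) ∧ ((f ⊕ b) ↔ a)) = F ⊕ F = F
a → f = F → F = T
(a → f) → a = T → F = F
¬((a → f) → a) = ¬F = T
(d ⊕ ((a ∧ (a ⊕ f)) ∧ ((f ⊕ b) ↔ a))) ∧ ¬((a → f) → a) = F ∧ T = F
f ∧ b = F ∧ F = F
d ∧ b = F ∧ F = F
(f ∧ b) → (d ∧ b) = F → F = T
b → ((f ∧ b) → (d ∧ b)) = F → T = T
a → (b → ((f ∧ b) → (d ∧ b))) = F → T = T
((d ⊕ ((a ∧ (a ⊕ f)) ∧ ((f ⊕ b) ↔ a))) ∧ ¬((a → f) → a)) → (a → (b → ((f ∧ b) → (d ∧ b)))) = F → T = T

T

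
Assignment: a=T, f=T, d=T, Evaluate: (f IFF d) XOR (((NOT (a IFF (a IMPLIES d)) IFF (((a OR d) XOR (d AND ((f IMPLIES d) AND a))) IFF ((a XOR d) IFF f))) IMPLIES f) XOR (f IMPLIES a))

f IFF d = T IFF T = T
a IMPLIES d = T IMPLIES T = T
a IFF (a IMPLIES d) = T IFF T = T
NOT (a IFF (a IMPLIES d)) = NOT T = F
a OR d = T OR T = T
f IMPLIES d = T IMPLIES T = T
(f IMPLIES d) AND a = T AND T = T
d AND ((f IMPLIES d) AND a) = T AND T = T
(a OR d) XOR (d AND ((f IMPLIES d) AND a)) = T XOR T = F
a XOR d = T XOR T = F
(a XOR d) IFF f = F IFF T = F
((a OR d) XOR (d AND ((f IMPLIES d) AND a))) IFF ((a XOR d) IFF f) = F IFF F = T
NOT (a IFF (a IMPLIES d)) IFF (((a OR d) XOR (d AND ((f IMPLIES d) AND a))) IFF ((a XOR d) IFF f)) = F IFF T = F
(NOT (a IFF (a IMPLIES d)) IFF (((a OR d) XOR (d AND ((f IMPLIES d) AND a))) IFF ((a XOR d) IFF f))) IMPLIES f = F IMPLIES T = T
f IMPLIES a = T IMPLIES T = T
((NOT (a IFF (a IMPLIES d)) IFF (((a OR d) XOR (d AND ((f IMPLIES d) AND a))) IFF ((a XOR d) IFF f))) IMPLIES f) XOR (f IMPLIES a) = T XOR T = F
(f IFF d) XOR (((NOT (a IFF (a IMPLIES d)) IFF (((a OR d) XOR (d AND ((f IMPLIES d) AND a))) IFF ((a XOR d) IFF f))) IMPLIES f) XOR (f IMPLIES a)) = T XOR F = T

T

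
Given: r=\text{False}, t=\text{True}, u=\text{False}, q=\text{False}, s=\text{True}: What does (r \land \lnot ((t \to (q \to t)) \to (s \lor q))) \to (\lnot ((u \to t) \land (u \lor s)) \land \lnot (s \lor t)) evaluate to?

q \to t = \text{False} \to \text{True} = \text{True}
t \to (q \to t) = \text{True} \to \text{True} = \text{True}
s \lor q = \text{True} \lor \text{False} = \text{True}
(t \to (q \to t)) \to (s \lor q) = \text{True} \to \text{True} = \text{True}
\lnot ((t \to (q \to t)) \to (s \lor q)) = \lnot \text{True} = \text{False}
r \land \lnot ((t \to (q \to t)) \to (s \lor q)) = \text{False} \land \text{False} = \text{False}
u \to t = \text{False} \to \text{True} = \text{True}
u \lor s = \text{False} \lor \text{True} = \text{True}
(u \to t) \land (u \lor s) = \text{True} \land \text{True} = \text{True}
\lnot ((u \to t) \land (u \lor s)) = \lnot \text{True} = \text{False}
s \lor t = \text{True} \lor \text{True} = \text{True}
\lnot (s \lor t) = \lnot \text{True} = \text{False}
\lnot ((u \to t) \land (u \lor s)) \land \lnot (s \lor t) = \text{False} \land \text{False} = \text{False}
(r \land \lnot ((t \to (q \to t)) \to (s \lor q))) \to (\lnot ((u \to t) \land (u \lor s)) \land \lnot (s \lor t)) = \text{False} \to \text{False} = \text{True}

\text{True}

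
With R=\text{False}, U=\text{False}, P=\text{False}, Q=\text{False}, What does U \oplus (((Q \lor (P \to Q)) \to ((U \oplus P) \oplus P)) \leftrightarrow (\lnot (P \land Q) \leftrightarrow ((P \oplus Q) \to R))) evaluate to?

\text{False}

Substituting R=\text{False}, U=\text{False}, P=\text{False}, Q=\text{False}:
P \to Q = \text{False} \to \text{False} = \text{True}
Q \lor (P \to Q) = \text{False} \lor \text{True} = \text{True}
U \oplus P = \text{False} \oplus \text{False} = \text{False}
(U \oplus P) \oplus P = \text{False} \oplus \text{False} = \text{False}
(Q \lor (P \to Q)) \to ((U \oplus P) \oplus P) = \text{True} \to \text{False} = \text{False}
P \land Q = \text{False} \land \text{False} = \text{False}
\lnot (P \land Q) = \lnot \text{False} = \text{True}
P \oplus Q = \text{False} \oplus \text{False} = \text{False}
(P \oplus Q) \to R = \text{False} \to \text{False} = \text{True}
\lnot (P \land Q) \leftrightarrow ((P \oplus Q) \to R) = \text{True} \leftrightarrow \text{True} = \text{True}
((Q \lor (P \to Q)) \to ((U \oplus P) \oplus P)) \leftrightarrow (\lnot (P \land Q) \leftrightarrow ((P \oplus Q) \to R)) = \text{False} \leftrightarrow \text{True} = \text{False}
U \oplus (((Q \lor (P \to Q)) \to ((U \oplus P) \oplus P)) \leftrightarrow (\lnot (P \land Q) \leftrightarrow ((P \oplus Q) \to R))) = \text{False} \oplus \text{False} = \text{False}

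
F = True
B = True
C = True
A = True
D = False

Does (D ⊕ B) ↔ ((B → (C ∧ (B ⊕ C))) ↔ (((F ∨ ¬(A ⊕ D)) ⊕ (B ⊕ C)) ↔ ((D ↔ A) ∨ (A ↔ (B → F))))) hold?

D ⊕ B = False ⊕ True = True
B ⊕ C = True ⊕ True = False
C ∧ (B ⊕ C) = True ∧ False = False
B → (C ∧ (B ⊕ C)) = True → False = False
A ⊕ D = True ⊕ False = True
¬(A ⊕ D) = ¬True = False
F ∨ ¬(A ⊕ D) = True ∨ False = True
B ⊕ C = True ⊕ True = False
(F ∨ ¬(A ⊕ D)) ⊕ (B ⊕ C) = True ⊕ False = True
D ↔ A = False ↔ True = False
B → F = True → True = True
A ↔ (B → F) = True ↔ True = True
(D ↔ A) ∨ (A ↔ (B → F)) = False ∨ True = True
((F ∨ ¬(A ⊕ D)) ⊕ (B ⊕ C)) ↔ ((D ↔ A) ∨ (A ↔ (B → F))) = True ↔ True = True
(B → (C ∧ (B ⊕ C))) ↔ (((F ∨ ¬(A ⊕ D)) ⊕ (B ⊕ C)) ↔ ((D ↔ A) ∨ (A ↔ (B → F)))) = False ↔ True = False
(D ⊕ B) ↔ ((B → (C ∧ (B ⊕ C))) ↔ (((F ∨ ¬(A ⊕ D)) ⊕ (B ⊕ C)) ↔ ((D ↔ A) ∨ (A ↔ (B → F))))) = True ↔ False = False

False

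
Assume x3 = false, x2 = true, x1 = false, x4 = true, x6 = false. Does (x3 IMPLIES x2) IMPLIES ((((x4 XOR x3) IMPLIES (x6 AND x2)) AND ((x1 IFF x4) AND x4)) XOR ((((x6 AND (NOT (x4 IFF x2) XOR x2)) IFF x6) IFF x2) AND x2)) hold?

x3 IMPLIES x2 = false IMPLIES true = true
x4 XOR x3 = true XOR false = true
x6 AND x2 = false AND true = false
(x4 XOR x3) IMPLIES (x6 AND x2) = true IMPLIES false = false
x1 IFF x4 = false IFF true = false
(x1 IFF x4) AND x4 = false AND true = false
((x4 XOR x3) IMPLIES (x6 AND x2)) AND ((x1 IFF x4) AND x4) = false AND false = false
x4 IFF x2 = true IFF true = true
NOT (x4 IFF x2) = NOT true = false
NOT (x4 IFF x2) XOR x2 = false XOR true = true
x6 AND (NOT (x4 IFF x2) XOR x2) = false AND true = false
(x6 AND (NOT (x4 IFF x2) XOR x2)) IFF x6 = false IFF false = true
((x6 AND (NOT (x4 IFF x2) XOR x2)) IFF x6) IFF x2 = true IFF true = true
(((x6 AND (NOT (x4 IFF x2) XOR x2)) IFF x6) IFF x2) AND x2 = true AND true = true
(((x4 XOR x3) IMPLIES (x6 AND x2)) AND ((x1 IFF x4) AND x4)) XOR ((((x6 AND (NOT (x4 IFF x2) XOR x2)) IFF x6) IFF x2) AND x2) = false XOR true = true
(x3 IMPLIES x2) IMPLIES ((((x4 XOR x3) IMPLIES (x6 AND x2)) AND ((x1 IFF x4) AND x4)) XOR ((((x6 AND (NOT (x4 IFF x2) XOR x2)) IFF x6) IFF x2) AND x2)) = true IMPLIES true = true

true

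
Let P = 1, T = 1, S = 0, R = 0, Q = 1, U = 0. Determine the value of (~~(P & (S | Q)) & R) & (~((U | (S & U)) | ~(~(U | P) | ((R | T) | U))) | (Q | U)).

S | Q = 0 | 1 = 1
P & (S | Q) = 1 & 1 = 1
~(P & (S | Q)) = ~1 = 0
~~(P & (S | Q)) = ~0 = 1
~~(P & (S | Q)) & R = 1 & 0 = 0
S & U = 0 & 0 = 0
U | (S & U) = 0 | 0 = 0
U | P = 0 | 1 = 1
~(U | P) = ~1 = 0
R | T = 0 | 1 = 1
(R | T) | U = 1 | 0 = 1
~(U | P) | ((R | T) | U) = 0 | 1 = 1
~(~(U | P) | ((R | T) | U)) = ~1 = 0
(U | (S & U)) | ~(~(U | P) | ((R | T) | U)) = 0 | 0 = 0
~((U | (S & U)) | ~(~(U | P) | ((R | T) | U))) = ~0 = 1
Q | U = 1 | 0 = 1
~((U | (S & U)) | ~(~(U | P) | ((R | T) | U))) | (Q | U) = 1 | 1 = 1
(~~(P & (S | Q)) & R) & (~((U | (S & U)) | ~(~(U | P) | ((R | T) | U))) | (Q | U)) = 0 & 1 = 0

0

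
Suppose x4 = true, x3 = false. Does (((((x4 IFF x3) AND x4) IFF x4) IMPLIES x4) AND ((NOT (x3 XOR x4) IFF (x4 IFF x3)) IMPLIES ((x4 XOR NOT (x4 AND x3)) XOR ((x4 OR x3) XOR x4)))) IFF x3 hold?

true

x4 IFF x3 = true IFF false = false
(x4 IFF x3) AND x4 = false AND true = false
((x4 IFF x3) AND x4) IFF x4 = false IFF true = false
(((x4 IFF x3) AND x4) IFF x4) IMPLIES x4 = false IMPLIES true = true
x3 XOR x4 = false XOR true = true
NOT (x3 XOR x4) = NOT true = false
x4 IFF x3 = true IFF false = false
NOT (x3 XOR x4) IFF (x4 IFF x3) = false IFF false = true
x4 AND x3 = true AND false = false
NOT (x4 AND x3) = NOT false = true
x4 XOR NOT (x4 AND x3) = true XOR true = false
x4 OR x3 = true OR false = true
(x4 OR x3) XOR x4 = true XOR true = false
(x4 XOR NOT (x4 AND x3)) XOR ((x4 OR x3) XOR x4) = false XOR false = false
(NOT (x3 XOR x4) IFF (x4 IFF x3)) IMPLIES ((x4 XOR NOT (x4 AND x3)) XOR ((x4 OR x3) XOR x4)) = true IMPLIES false = false
((((x4 IFF x3) AND x4) IFF x4) IMPLIES x4) AND ((NOT (x3 XOR x4) IFF (x4 IFF x3)) IMPLIES ((x4 XOR NOT (x4 AND x3)) XOR ((x4 OR x3) XOR x4))) = true AND false = false
(((((x4 IFF x3) AND x4) IFF x4) IMPLIES x4) AND ((NOT (x3 XOR x4) IFF (x4 IFF x3)) IMPLIES ((x4 XOR NOT (x4 AND x3)) XOR ((x4 OR x3) XOR x4)))) IFF x3 = false IFF false = true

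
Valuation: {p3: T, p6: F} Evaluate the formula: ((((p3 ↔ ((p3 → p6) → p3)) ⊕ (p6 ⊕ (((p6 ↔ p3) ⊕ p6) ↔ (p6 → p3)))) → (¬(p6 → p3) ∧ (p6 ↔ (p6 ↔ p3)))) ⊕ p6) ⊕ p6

F

p3 → p6 = T → F = F
(p3 → p6) → p3 = F → T = T
p3 ↔ ((p3 → p6) → p3) = T ↔ T = T
p6 ↔ p3 = F ↔ T = F
(p6 ↔ p3) ⊕ p6 = F ⊕ F = F
p6 → p3 = F → T = T
((p6 ↔ p3) ⊕ p6) ↔ (p6 → p3) = F ↔ T = F
p6 ⊕ (((p6 ↔ p3) ⊕ p6) ↔ (p6 → p3)) = F ⊕ F = F
(p3 ↔ ((p3 → p6) → p3)) ⊕ (p6 ⊕ (((p6 ↔ p3) ⊕ p6) ↔ (p6 → p3))) = T ⊕ F = T
p6 → p3 = F → T = T
¬(p6 → p3) = ¬T = F
p6 ↔ p3 = F ↔ T = F
p6 ↔ (p6 ↔ p3) = F ↔ F = T
¬(p6 → p3) ∧ (p6 ↔ (p6 ↔ p3)) = F ∧ T = F
((p3 ↔ ((p3 → p6) → p3)) ⊕ (p6 ⊕ (((p6 ↔ p3) ⊕ p6) ↔ (p6 → p3)))) → (¬(p6 → p3) ∧ (p6 ↔ (p6 ↔ p3))) = T → F = F
(((p3 ↔ ((p3 → p6) → p3)) ⊕ (p6 ⊕ (((p6 ↔ p3) ⊕ p6) ↔ (p6 → p3)))) → (¬(p6 → p3) ∧ (p6 ↔ (p6 ↔ p3)))) ⊕ p6 = F ⊕ F = F
((((p3 ↔ ((p3 → p6) → p3)) ⊕ (p6 ⊕ (((p6 ↔ p3) ⊕ p6) ↔ (p6 → p3)))) → (¬(p6 → p3) ∧ (p6 ↔ (p6 ↔ p3)))) ⊕ p6) ⊕ p6 = F ⊕ F = F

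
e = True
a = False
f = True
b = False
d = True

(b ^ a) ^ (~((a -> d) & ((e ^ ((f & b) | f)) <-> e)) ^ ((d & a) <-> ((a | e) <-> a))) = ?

b ^ a = False ^ False = False
a -> d = False -> True = True
f & b = True & False = False
(f & b) | f = False | True = True
e ^ ((f & b) | f) = True ^ True = False
(e ^ ((f & b) | f)) <-> e = False <-> True = False
(a -> d) & ((e ^ ((f & b) | f)) <-> e) = True & False = False
~((a -> d) & ((e ^ ((f & b) | f)) <-> e)) = ~False = True
d & a = True & False = False
a | e = False | True = True
(a | e) <-> a = True <-> False = False
(d & a) <-> ((a | e) <-> a) = False <-> False = True
~((a -> d) & ((e ^ ((f & b) | f)) <-> e)) ^ ((d & a) <-> ((a | e) <-> a)) = True ^ True = False
(b ^ a) ^ (~((a -> d) & ((e ^ ((f & b) | f)) <-> e)) ^ ((d & a) <-> ((a | e) <-> a))) = False ^ False = False

False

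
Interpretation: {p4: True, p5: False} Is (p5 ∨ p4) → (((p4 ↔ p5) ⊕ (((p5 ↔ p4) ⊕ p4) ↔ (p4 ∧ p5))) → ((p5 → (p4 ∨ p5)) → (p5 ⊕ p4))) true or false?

p5 ∨ p4 = False ∨ True = True
p4 ↔ p5 = True ↔ False = False
p5 ↔ p4 = False ↔ True = False
(p5 ↔ p4) ⊕ p4 = False ⊕ True = True
p4 ∧ p5 = True ∧ False = False
((p5 ↔ p4) ⊕ p4) ↔ (p4 ∧ p5) = True ↔ False = False
(p4 ↔ p5) ⊕ (((p5 ↔ p4) ⊕ p4) ↔ (p4 ∧ p5)) = False ⊕ False = False
p4 ∨ p5 = True ∨ False = True
p5 → (p4 ∨ p5) = False → True = True
p5 ⊕ p4 = False ⊕ True = True
(p5 → (p4 ∨ p5)) → (p5 ⊕ p4) = True → True = True
((p4 ↔ p5) ⊕ (((p5 ↔ p4) ⊕ p4) ↔ (p4 ∧ p5))) → ((p5 → (p4 ∨ p5)) → (p5 ⊕ p4)) = False → True = True
(p5 ∨ p4) → (((p4 ↔ p5) ⊕ (((p5 ↔ p4) ⊕ p4) ↔ (p4 ∧ p5))) → ((p5 → (p4 ∨ p5)) → (p5 ⊕ p4))) = True → True = True

True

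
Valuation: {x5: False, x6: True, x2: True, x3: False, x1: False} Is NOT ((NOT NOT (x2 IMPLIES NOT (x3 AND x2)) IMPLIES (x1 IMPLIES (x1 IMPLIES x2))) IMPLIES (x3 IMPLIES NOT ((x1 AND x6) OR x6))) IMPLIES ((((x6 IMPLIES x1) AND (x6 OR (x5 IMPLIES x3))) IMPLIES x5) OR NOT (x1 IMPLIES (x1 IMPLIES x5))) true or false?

True

Substituting x5=False, x6=True, x2=True, x3=False, x1=False:
x3 AND x2 = False AND True = False
NOT (x3 AND x2) = NOT False = True
x2 IMPLIES NOT (x3 AND x2) = True IMPLIES True = True
NOT (x2 IMPLIES NOT (x3 AND x2)) = NOT True = False
NOT NOT (x2 IMPLIES NOT (x3 AND x2)) = NOT False = True
x1 IMPLIES x2 = False IMPLIES True = True
x1 IMPLIES (x1 IMPLIES x2) = False IMPLIES True = True
NOT NOT (x2 IMPLIES NOT (x3 AND x2)) IMPLIES (x1 IMPLIES (x1 IMPLIES x2)) = True IMPLIES True = True
x1 AND x6 = False AND True = False
(x1 AND x6) OR x6 = False OR True = True
NOT ((x1 AND x6) OR x6) = NOT True = False
x3 IMPLIES NOT ((x1 AND x6) OR x6) = False IMPLIES False = True
(NOT NOT (x2 IMPLIES NOT (x3 AND x2)) IMPLIES (x1 IMPLIES (x1 IMPLIES x2))) IMPLIES (x3 IMPLIES NOT ((x1 AND x6) OR x6)) = True IMPLIES True = True
NOT ((NOT NOT (x2 IMPLIES NOT (x3 AND x2)) IMPLIES (x1 IMPLIES (x1 IMPLIES x2))) IMPLIES (x3 IMPLIES NOT ((x1 AND x6) OR x6))) = NOT True = False
x6 IMPLIES x1 = True IMPLIES False = False
x5 IMPLIES x3 = False IMPLIES False = True
x6 OR (x5 IMPLIES x3) = True OR True = True
(x6 IMPLIES x1) AND (x6 OR (x5 IMPLIES x3)) = False AND True = False
((x6 IMPLIES x1) AND (x6 OR (x5 IMPLIES x3))) IMPLIES x5 = False IMPLIES False = True
x1 IMPLIES x5 = False IMPLIES False = True
x1 IMPLIES (x1 IMPLIES x5) = False IMPLIES True = True
NOT (x1 IMPLIES (x1 IMPLIES x5)) = NOT True = False
(((x6 IMPLIES x1) AND (x6 OR (x5 IMPLIES x3))) IMPLIES x5) OR NOT (x1 IMPLIES (x1 IMPLIES x5)) = True OR False = True
NOT ((NOT NOT (x2 IMPLIES NOT (x3 AND x2)) IMPLIES (x1 IMPLIES (x1 IMPLIES x2))) IMPLIES (x3 IMPLIES NOT ((x1 AND x6) OR x6))) IMPLIES ((((x6 IMPLIES x1) AND (x6 OR (x5 IMPLIES x3))) IMPLIES x5) OR NOT (x1 IMPLIES (x1 IMPLIES x5))) = False IMPLIES True = True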